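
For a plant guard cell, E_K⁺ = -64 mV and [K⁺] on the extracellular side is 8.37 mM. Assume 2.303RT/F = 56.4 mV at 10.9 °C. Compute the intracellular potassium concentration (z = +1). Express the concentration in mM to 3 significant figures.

Nernst: E = (56.4/1) · log₁₀([out]/[in]), so log₁₀([out]/[in]) = -64.0 × 1 / 56.4 = -1.1348.
[out]/[in] = 10^(-1.1348) = 0.07332.
[in] = 8.37 / 0.07332 = 114.2 mM.

114 mM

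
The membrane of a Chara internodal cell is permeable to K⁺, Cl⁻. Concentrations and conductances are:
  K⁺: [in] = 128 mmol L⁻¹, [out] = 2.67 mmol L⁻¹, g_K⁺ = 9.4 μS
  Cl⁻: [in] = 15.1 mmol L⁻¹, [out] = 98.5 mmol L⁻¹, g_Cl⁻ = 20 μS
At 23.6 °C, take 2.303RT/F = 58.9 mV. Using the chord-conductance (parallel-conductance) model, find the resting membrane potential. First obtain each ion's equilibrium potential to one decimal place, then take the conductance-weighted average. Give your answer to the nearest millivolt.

-64 mV

E_K⁺ = (58.9/1)·log₁₀(2.67/128) = -99.0 mV
E_Cl⁻ = (58.9/-1)·log₁₀(98.5/15.1) = -48.0 mV
Vm = (Σ gᵢEᵢ)/(Σ gᵢ) = (9.4·-99.0 + 20·-48.0) / (9.4 + 20)
= -1890.60 / 29.4 = -64.31 mV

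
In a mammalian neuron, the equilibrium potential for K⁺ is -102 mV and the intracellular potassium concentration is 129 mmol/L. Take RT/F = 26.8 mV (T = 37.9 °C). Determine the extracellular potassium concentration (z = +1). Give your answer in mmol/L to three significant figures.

2.87 mmol/L

Nernst: E = (26.8/1) · ln([out]/[in]), so ln([out]/[in]) = -102.0 × 1 / 26.8 = -3.8060.
[out]/[in] = e^(-3.8060) = 0.02224.
[out] = 0.02224 × 129 = 2.869 mmol/L.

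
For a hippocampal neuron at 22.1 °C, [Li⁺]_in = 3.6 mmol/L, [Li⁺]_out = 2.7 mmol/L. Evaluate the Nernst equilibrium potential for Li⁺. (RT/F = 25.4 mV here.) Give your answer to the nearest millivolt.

E = (25.4/z) · ln([Li⁺]_out/[Li⁺]_in) with z = +1.
= (25.4/1) · ln(2.7/3.6) = 25.40 · ln(0.75)
= 25.40 · (-0.2877) = -7.31 mV

-7 mV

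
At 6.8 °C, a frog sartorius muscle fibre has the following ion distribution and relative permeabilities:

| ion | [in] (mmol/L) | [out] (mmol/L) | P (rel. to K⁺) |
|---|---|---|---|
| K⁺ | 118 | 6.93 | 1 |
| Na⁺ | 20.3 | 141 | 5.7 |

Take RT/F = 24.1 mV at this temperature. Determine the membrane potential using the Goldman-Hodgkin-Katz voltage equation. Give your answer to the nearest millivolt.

30 mV

Vm = 24.1 · ln[(Σ P·[cation]ₒ + Σ P·[anion]ᵢ) / (Σ P·[cation]ᵢ + Σ P·[anion]ₒ)]
Numerator = 1×6.93 + 5.7×141 = 810.6
Denominator = 1×118 + 5.7×20.3 = 233.7
Vm = 24.1 · ln(3.4685) = 24.1 × (1.2437) = 29.97 mV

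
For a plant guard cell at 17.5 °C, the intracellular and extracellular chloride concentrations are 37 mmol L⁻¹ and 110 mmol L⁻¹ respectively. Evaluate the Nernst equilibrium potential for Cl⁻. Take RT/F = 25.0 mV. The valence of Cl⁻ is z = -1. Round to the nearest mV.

E = (25.0/z) · ln([Cl⁻]_out/[Cl⁻]_in) with z = -1.
For an anion, dividing by z = -1 reverses the sign.
= (25.0/-1) · ln(110/37) = -25.00 · ln(2.973)
= -25.00 · (1.0896) = -27.24 mV

-27 mV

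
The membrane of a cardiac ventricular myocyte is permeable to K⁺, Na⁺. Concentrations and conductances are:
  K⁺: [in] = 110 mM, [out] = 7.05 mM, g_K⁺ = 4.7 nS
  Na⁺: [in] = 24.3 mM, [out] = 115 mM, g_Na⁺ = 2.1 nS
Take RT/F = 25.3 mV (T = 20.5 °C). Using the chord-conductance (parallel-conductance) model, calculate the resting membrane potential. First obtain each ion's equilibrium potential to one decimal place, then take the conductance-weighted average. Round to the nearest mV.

-36 mV

E_K⁺ = (25.3/1)·ln(7.05/110) = -69.5 mV
E_Na⁺ = (25.3/1)·ln(115/24.3) = 39.3 mV
Vm = (Σ gᵢEᵢ)/(Σ gᵢ) = (4.7·-69.5 + 2.1·39.3) / (4.7 + 2.1)
= -244.12 / 6.8 = -35.90 mV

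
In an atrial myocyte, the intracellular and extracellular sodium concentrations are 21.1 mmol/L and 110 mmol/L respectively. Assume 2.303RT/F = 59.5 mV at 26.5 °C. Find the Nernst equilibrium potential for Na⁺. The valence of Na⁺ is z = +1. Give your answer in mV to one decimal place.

42.7 mV

E = (59.5/z) · log₁₀([Na⁺]_out/[Na⁺]_in) with z = +1.
= (59.5/1) · log₁₀(110/21.1) = 59.50 · log₁₀(5.213)
= 59.50 · (0.7171) = 42.67 mV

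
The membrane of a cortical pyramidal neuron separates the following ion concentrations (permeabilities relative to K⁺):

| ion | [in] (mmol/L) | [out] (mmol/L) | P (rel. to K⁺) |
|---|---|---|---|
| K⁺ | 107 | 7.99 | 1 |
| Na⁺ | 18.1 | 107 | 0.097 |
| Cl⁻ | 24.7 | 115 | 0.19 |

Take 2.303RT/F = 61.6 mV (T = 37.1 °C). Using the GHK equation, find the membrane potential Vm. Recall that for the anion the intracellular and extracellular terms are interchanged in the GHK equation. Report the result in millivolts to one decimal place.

Vm = 61.6 · log₁₀[(Σ P·[cation]ₒ + Σ P·[anion]ᵢ) / (Σ P·[cation]ᵢ + Σ P·[anion]ₒ)]
Numerator = 1×7.99 + 0.097×107 + 0.19×24.7 = 23.06
Denominator = 1×107 + 0.097×18.1 + 0.19×115 = 130.6
Vm = 61.6 · log₁₀(0.17658) = 61.6 × (-0.7531) = -46.39 mV

-46.4 mV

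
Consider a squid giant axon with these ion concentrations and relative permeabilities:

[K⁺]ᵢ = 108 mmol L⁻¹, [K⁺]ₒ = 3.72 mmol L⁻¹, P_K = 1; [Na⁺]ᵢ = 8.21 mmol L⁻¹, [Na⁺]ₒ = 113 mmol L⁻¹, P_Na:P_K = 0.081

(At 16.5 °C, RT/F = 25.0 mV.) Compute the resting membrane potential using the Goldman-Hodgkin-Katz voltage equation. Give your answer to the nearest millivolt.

-53 mV

Vm = 25.0 · ln[(Σ P·[cation]ₒ + Σ P·[anion]ᵢ) / (Σ P·[cation]ᵢ + Σ P·[anion]ₒ)]
Numerator = 1×3.72 + 0.081×113 = 12.87
Denominator = 1×108 + 0.081×8.21 = 108.7
Vm = 25.0 · ln(0.11846) = 25.0 × (-2.1331) = -53.33 mV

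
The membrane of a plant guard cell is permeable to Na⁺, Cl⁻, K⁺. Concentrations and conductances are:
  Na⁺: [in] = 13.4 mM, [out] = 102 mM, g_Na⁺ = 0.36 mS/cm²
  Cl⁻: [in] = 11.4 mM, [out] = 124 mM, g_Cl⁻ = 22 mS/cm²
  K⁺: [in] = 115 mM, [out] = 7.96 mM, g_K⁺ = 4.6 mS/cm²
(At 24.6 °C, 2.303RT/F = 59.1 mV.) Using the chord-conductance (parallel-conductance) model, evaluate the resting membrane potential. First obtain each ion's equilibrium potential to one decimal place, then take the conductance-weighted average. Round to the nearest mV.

E_Na⁺ = (59.1/1)·log₁₀(102/13.4) = 52.1 mV
E_Cl⁻ = (59.1/-1)·log₁₀(124/11.4) = -61.3 mV
E_K⁺ = (59.1/1)·log₁₀(7.96/115) = -68.5 mV
Vm = (Σ gᵢEᵢ)/(Σ gᵢ) = (0.36·52.1 + 22·-61.3 + 4.6·-68.5) / (0.36 + 22 + 4.6)
= -1644.94 / 26.96 = -61.01 mV

-61 mV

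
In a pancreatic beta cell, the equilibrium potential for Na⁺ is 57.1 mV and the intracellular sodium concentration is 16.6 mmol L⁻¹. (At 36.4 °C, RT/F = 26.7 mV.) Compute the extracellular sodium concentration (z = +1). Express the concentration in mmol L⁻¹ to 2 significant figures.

140 mmol L⁻¹

Nernst: E = (26.7/1) · ln([out]/[in]), so ln([out]/[in]) = 57.1 × 1 / 26.7 = 2.1386.
[out]/[in] = e^(2.1386) = 8.487.
[out] = 8.487 × 16.6 = 140.9 mmol L⁻¹.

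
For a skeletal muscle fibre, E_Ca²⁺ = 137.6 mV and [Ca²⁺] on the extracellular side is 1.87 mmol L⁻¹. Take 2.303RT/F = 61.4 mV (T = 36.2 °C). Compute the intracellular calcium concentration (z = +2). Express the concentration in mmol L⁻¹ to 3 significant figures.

Nernst: E = (61.4/2) · log₁₀([out]/[in]), so log₁₀([out]/[in]) = 137.6 × 2 / 61.4 = 4.4821.
[out]/[in] = 10^(4.4821) = 3.034e+04.
[in] = 1.87 / 3.034e+04 = 6.162e-05 mmol L⁻¹.

0.0000616 mmol L⁻¹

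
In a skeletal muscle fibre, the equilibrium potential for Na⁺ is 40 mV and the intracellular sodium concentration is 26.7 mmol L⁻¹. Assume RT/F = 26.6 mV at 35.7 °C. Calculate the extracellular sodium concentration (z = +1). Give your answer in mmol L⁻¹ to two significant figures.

120 mmol L⁻¹

Nernst: E = (26.6/1) · ln([out]/[in]), so ln([out]/[in]) = 40.0 × 1 / 26.6 = 1.5038.
[out]/[in] = e^(1.5038) = 4.499.
[out] = 4.499 × 26.7 = 120.1 mmol L⁻¹.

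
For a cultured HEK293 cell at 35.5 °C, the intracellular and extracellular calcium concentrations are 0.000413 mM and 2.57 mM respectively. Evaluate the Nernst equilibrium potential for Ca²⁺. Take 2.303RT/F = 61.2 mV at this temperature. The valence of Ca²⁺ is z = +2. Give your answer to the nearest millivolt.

116 mV

E = (61.2/z) · log₁₀([Ca²⁺]_out/[Ca²⁺]_in) with z = +2.
= (61.2/2) · log₁₀(2.57/0.000413) = 30.60 · log₁₀(6223)
= 30.60 · (3.7940) = 116.10 mV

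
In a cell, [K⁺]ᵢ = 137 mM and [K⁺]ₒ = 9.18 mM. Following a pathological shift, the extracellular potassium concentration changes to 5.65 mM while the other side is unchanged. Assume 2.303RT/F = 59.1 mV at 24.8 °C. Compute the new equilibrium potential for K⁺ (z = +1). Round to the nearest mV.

-82 mV

After the shift: [K⁺]_out = 5.65, [K⁺]_in = 137 mM.
E_new = (59.1/1)·log₁₀(5.65/137) = 59.10 · (-1.3847) = -81.83 mV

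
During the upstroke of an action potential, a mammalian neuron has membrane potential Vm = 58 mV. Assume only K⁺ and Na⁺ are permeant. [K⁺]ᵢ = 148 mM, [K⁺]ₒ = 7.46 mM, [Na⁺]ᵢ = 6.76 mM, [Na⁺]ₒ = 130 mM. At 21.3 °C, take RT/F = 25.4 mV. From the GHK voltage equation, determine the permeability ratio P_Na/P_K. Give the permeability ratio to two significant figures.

Let α = P_Na/P_K. GHK: Vm = 25.4·ln[(Kₒ + α·Naₒ)/(Kᵢ + α·Naᵢ)].
e^(Vm/25.4) = e^(58.0/25.4) = 9.8106
So 9.8106·(Kᵢ + α·Naᵢ) = Kₒ + α·Naₒ → α = (9.8106·148.0 − 7.46) / (130.0 − 9.8106·6.76)
α = (1452 − 7.46) / (130.0 − 66.32) = 1445/63.68 = 22.68

23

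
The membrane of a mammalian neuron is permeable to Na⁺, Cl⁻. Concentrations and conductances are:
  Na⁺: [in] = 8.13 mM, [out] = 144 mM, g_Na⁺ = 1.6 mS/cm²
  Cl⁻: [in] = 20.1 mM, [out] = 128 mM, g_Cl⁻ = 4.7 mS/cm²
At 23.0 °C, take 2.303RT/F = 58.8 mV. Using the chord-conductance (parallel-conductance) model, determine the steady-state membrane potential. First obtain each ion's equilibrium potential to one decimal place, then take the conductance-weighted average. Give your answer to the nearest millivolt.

-17 mV

E_Na⁺ = (58.8/1)·log₁₀(144/8.13) = 73.4 mV
E_Cl⁻ = (58.8/-1)·log₁₀(128/20.1) = -47.3 mV
Vm = (Σ gᵢEᵢ)/(Σ gᵢ) = (1.6·73.4 + 4.7·-47.3) / (1.6 + 4.7)
= -104.87 / 6.3 = -16.65 mV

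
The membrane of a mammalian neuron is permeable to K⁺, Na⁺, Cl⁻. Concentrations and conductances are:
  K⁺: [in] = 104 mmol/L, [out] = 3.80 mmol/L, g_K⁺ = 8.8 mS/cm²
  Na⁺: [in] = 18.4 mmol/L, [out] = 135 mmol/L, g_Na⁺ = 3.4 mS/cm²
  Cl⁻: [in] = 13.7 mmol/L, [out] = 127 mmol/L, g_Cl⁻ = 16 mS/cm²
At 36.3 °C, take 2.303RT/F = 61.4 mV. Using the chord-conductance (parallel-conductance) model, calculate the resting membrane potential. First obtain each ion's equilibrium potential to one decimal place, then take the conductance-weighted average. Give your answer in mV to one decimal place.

E_K⁺ = (61.4/1)·log₁₀(3.80/104) = -88.2 mV
E_Na⁺ = (61.4/1)·log₁₀(135/18.4) = 53.1 mV
E_Cl⁻ = (61.4/-1)·log₁₀(127/13.7) = -59.4 mV
Vm = (Σ gᵢEᵢ)/(Σ gᵢ) = (8.8·-88.2 + 3.4·53.1 + 16·-59.4) / (8.8 + 3.4 + 16)
= -1546.02 / 28.2 = -54.82 mV

-54.8 mV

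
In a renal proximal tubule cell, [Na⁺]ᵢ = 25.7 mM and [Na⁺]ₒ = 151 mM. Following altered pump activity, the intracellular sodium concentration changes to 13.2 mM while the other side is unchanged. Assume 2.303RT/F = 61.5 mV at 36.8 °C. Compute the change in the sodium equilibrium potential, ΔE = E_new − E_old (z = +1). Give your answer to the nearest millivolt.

18 mV

E_old = (61.5/1)·log₁₀(151/25.7) = 47.30 mV
E_new = (61.5/1)·log₁₀(151/13.2) = 65.09 mV
ΔE = 65.09 − (47.30) = 17.80 mV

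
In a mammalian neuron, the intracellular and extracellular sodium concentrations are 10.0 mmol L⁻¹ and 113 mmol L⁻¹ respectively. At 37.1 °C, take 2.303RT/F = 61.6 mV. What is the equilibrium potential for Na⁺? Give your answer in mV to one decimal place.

64.9 mV

E = (61.6/z) · log₁₀([Na⁺]_out/[Na⁺]_in) with z = +1.
= (61.6/1) · log₁₀(113/10.0) = 61.60 · log₁₀(11.3)
= 61.60 · (1.0531) = 64.87 mV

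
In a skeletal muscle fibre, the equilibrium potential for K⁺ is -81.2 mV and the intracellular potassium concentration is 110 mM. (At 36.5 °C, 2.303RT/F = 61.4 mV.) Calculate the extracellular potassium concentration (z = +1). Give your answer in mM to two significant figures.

Nernst: E = (61.4/1) · log₁₀([out]/[in]), so log₁₀([out]/[in]) = -81.2 × 1 / 61.4 = -1.3225.
[out]/[in] = 10^(-1.3225) = 0.04759.
[out] = 0.04759 × 110 = 5.235 mM.

5.2 mM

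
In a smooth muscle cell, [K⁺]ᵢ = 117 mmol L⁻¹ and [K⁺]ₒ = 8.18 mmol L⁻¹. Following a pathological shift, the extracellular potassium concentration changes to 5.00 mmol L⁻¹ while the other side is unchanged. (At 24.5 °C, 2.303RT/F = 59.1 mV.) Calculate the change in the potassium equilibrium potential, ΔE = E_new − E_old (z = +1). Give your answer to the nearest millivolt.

-13 mV

E_old = (59.1/1)·log₁₀(8.18/117) = -68.29 mV
E_new = (59.1/1)·log₁₀(5.00/117) = -80.92 mV
ΔE = -80.92 − (-68.29) = -12.63 mV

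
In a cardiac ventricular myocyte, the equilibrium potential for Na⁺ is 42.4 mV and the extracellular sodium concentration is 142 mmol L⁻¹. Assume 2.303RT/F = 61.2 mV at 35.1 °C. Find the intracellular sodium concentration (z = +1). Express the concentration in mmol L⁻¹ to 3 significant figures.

Nernst: E = (61.2/1) · log₁₀([out]/[in]), so log₁₀([out]/[in]) = 42.4 × 1 / 61.2 = 0.6928.
[out]/[in] = 10^(0.6928) = 4.93.
[in] = 142 / 4.93 = 28.81 mmol L⁻¹.

28.8 mmol L⁻¹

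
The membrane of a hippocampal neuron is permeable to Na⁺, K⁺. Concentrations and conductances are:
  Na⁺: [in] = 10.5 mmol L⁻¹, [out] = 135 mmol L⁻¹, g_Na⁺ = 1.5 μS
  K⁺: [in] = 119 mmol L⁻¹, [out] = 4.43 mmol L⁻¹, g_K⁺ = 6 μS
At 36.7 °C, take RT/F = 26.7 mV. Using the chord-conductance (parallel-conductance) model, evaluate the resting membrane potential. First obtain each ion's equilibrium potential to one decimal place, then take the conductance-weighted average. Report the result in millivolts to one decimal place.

E_Na⁺ = (26.7/1)·ln(135/10.5) = 68.2 mV
E_K⁺ = (26.7/1)·ln(4.43/119) = -87.9 mV
Vm = (Σ gᵢEᵢ)/(Σ gᵢ) = (1.5·68.2 + 6·-87.9) / (1.5 + 6)
= -425.10 / 7.5 = -56.68 mV

-56.7 mV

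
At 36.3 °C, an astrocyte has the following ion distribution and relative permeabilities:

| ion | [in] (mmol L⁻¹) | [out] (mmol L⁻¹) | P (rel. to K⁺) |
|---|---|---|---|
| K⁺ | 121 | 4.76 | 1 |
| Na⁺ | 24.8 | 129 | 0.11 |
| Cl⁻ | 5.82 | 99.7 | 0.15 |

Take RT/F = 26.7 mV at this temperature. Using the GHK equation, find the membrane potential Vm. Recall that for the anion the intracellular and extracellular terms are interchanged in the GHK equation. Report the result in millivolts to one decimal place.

-51.9 mV

Vm = 26.7 · ln[(Σ P·[cation]ₒ + Σ P·[anion]ᵢ) / (Σ P·[cation]ᵢ + Σ P·[anion]ₒ)]
Numerator = 1×4.76 + 0.11×129 + 0.15×5.82 = 19.82
Denominator = 1×121 + 0.11×24.8 + 0.15×99.7 = 138.7
Vm = 26.7 · ln(0.14294) = 26.7 × (-1.9453) = -51.94 mV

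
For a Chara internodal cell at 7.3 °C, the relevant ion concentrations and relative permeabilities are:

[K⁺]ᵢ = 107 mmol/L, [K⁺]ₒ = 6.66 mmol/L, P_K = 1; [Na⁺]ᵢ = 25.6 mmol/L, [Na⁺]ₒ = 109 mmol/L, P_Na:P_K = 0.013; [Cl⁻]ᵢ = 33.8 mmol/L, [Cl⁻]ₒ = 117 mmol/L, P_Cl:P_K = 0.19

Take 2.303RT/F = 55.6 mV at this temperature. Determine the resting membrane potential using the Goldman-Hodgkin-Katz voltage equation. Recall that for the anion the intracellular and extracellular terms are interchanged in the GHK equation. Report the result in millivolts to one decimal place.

-52.9 mV

Vm = 55.6 · log₁₀[(Σ P·[cation]ₒ + Σ P·[anion]ᵢ) / (Σ P·[cation]ᵢ + Σ P·[anion]ₒ)]
Numerator = 1×6.66 + 0.013×109 + 0.19×33.8 = 14.5
Denominator = 1×107 + 0.013×25.6 + 0.19×117 = 129.6
Vm = 55.6 · log₁₀(0.11191) = 55.6 × (-0.9511) = -52.88 mV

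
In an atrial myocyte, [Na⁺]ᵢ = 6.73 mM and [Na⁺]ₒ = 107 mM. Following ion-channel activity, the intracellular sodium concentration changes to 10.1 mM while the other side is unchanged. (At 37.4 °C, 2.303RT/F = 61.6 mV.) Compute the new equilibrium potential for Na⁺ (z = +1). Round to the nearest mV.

After the shift: [Na⁺]_out = 107, [Na⁺]_in = 10.1 mM.
E_new = (61.6/1)·log₁₀(107/10.1) = 61.60 · (1.0251) = 63.14 mV

63 mV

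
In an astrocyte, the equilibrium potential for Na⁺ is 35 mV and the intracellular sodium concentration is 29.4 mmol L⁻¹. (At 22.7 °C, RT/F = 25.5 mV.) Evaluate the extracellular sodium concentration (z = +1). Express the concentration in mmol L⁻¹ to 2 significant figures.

120 mmol L⁻¹

Nernst: E = (25.5/1) · ln([out]/[in]), so ln([out]/[in]) = 35.0 × 1 / 25.5 = 1.3725.
[out]/[in] = e^(1.3725) = 3.945.
[out] = 3.945 × 29.4 = 116 mmol L⁻¹.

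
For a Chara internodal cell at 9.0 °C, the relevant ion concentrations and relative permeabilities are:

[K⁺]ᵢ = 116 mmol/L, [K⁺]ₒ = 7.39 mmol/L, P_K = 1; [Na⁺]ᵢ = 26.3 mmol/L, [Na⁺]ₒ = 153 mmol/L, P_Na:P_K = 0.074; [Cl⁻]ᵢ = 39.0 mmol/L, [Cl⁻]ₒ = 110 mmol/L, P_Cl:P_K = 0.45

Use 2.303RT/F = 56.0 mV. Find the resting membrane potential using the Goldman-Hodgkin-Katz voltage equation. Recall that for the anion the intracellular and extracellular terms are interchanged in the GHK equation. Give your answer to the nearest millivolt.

Vm = 56.0 · log₁₀[(Σ P·[cation]ₒ + Σ P·[anion]ᵢ) / (Σ P·[cation]ᵢ + Σ P·[anion]ₒ)]
Numerator = 1×7.39 + 0.074×153 + 0.45×39.0 = 36.26
Denominator = 1×116 + 0.074×26.3 + 0.45×110 = 167.4
Vm = 56.0 · log₁₀(0.21656) = 56.0 × (-0.6644) = -37.21 mV

-37 mV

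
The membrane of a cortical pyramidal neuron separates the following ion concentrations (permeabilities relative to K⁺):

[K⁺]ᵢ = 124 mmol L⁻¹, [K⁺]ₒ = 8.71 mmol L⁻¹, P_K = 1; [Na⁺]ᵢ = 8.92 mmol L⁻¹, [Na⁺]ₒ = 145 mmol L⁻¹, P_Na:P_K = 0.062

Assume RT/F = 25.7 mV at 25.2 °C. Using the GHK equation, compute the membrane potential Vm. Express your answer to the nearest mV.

-50 mV

Vm = 25.7 · ln[(Σ P·[cation]ₒ + Σ P·[anion]ᵢ) / (Σ P·[cation]ᵢ + Σ P·[anion]ₒ)]
Numerator = 1×8.71 + 0.062×145 = 17.7
Denominator = 1×124 + 0.062×8.92 = 124.6
Vm = 25.7 · ln(0.14211) = 25.7 × (-1.9512) = -50.14 mV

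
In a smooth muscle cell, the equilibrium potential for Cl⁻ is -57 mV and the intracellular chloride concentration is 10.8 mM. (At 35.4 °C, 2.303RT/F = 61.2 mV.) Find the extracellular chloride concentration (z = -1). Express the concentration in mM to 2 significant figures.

Nernst: E = (61.2/-1) · log₁₀([out]/[in]), so log₁₀([out]/[in]) = -57.0 × -1 / 61.2 = 0.9314.
[out]/[in] = 10^(0.9314) = 8.538.
[out] = 8.538 × 10.8 = 92.21 mM.

92 mM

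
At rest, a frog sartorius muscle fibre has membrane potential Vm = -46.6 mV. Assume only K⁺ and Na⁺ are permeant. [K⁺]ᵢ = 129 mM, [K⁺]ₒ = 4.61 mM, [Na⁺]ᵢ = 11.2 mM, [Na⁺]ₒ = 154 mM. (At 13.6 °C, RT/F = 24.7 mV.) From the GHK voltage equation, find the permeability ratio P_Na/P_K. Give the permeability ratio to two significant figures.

Let α = P_Na/P_K. GHK: Vm = 24.7·ln[(Kₒ + α·Naₒ)/(Kᵢ + α·Naᵢ)].
e^(Vm/24.7) = e^(-46.6/24.7) = 0.15158
So 0.15158·(Kᵢ + α·Naᵢ) = Kₒ + α·Naₒ → α = (0.15158·129.0 − 4.61) / (154.0 − 0.15158·11.2)
α = (19.55 − 4.61) / (154.0 − 1.698) = 14.94/152.3 = 0.09812

0.098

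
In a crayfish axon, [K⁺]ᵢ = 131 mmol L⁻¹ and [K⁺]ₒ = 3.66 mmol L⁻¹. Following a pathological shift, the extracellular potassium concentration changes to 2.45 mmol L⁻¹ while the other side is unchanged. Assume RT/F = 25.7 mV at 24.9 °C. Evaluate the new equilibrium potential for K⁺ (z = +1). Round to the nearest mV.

-102 mV

After the shift: [K⁺]_out = 2.45, [K⁺]_in = 131 mmol L⁻¹.
E_new = (25.7/1)·ln(2.45/131) = 25.70 · (-3.9791) = -102.26 mV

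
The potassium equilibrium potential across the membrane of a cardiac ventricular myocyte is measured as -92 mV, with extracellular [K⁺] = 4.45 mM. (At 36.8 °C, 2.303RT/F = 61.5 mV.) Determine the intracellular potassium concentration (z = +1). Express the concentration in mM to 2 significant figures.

140 mM

Nernst: E = (61.5/1) · log₁₀([out]/[in]), so log₁₀([out]/[in]) = -92.0 × 1 / 61.5 = -1.4959.
[out]/[in] = 10^(-1.4959) = 0.03192.
[in] = 4.45 / 0.03192 = 139.4 mM.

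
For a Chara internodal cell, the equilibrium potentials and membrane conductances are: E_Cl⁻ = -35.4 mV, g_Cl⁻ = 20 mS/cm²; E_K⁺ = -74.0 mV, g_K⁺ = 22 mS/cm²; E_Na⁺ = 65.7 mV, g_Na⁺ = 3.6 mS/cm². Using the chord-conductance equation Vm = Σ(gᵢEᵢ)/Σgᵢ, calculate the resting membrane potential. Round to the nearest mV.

-46 mV

Σ gᵢEᵢ = 20·(-35.4) + 22·(-74.0) + 3.6·(65.7) = -2099.48
Σ gᵢ = 20 + 22 + 3.6 = 45.6
Vm = -2099.48 / 45.6 = -46.04 mV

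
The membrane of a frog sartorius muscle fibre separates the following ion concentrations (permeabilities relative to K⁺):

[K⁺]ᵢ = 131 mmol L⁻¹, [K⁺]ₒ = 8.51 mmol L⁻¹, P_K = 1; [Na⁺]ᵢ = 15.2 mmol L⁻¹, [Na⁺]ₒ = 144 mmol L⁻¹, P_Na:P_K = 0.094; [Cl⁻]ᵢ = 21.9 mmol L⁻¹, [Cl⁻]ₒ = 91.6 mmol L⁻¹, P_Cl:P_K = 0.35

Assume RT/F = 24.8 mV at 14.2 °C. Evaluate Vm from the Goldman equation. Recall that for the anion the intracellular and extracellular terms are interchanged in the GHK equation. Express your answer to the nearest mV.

Vm = 24.8 · ln[(Σ P·[cation]ₒ + Σ P·[anion]ᵢ) / (Σ P·[cation]ᵢ + Σ P·[anion]ₒ)]
Numerator = 1×8.51 + 0.094×144 + 0.35×21.9 = 29.71
Denominator = 1×131 + 0.094×15.2 + 0.35×91.6 = 164.5
Vm = 24.8 · ln(0.18063) = 24.8 × (-1.7113) = -42.44 mV

-42 mV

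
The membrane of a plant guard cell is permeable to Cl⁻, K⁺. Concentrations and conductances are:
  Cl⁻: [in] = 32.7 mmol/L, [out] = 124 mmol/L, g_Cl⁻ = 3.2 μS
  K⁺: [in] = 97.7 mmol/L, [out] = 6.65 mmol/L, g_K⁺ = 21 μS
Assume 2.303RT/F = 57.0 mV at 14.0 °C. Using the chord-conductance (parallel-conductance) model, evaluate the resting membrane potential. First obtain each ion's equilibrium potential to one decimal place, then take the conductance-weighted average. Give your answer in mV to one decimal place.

-62.1 mV

E_Cl⁻ = (57.0/-1)·log₁₀(124/32.7) = -33.0 mV
E_K⁺ = (57.0/1)·log₁₀(6.65/97.7) = -66.5 mV
Vm = (Σ gᵢEᵢ)/(Σ gᵢ) = (3.2·-33.0 + 21·-66.5) / (3.2 + 21)
= -1502.10 / 24.2 = -62.07 mV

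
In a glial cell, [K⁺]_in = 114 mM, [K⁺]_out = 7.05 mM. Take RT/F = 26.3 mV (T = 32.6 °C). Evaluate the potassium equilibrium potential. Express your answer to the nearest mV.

E = (26.3/z) · ln([K⁺]_out/[K⁺]_in) with z = +1.
= (26.3/1) · ln(7.05/114) = 26.30 · ln(0.06184)
= 26.30 · (-2.7832) = -73.20 mV

-73 mV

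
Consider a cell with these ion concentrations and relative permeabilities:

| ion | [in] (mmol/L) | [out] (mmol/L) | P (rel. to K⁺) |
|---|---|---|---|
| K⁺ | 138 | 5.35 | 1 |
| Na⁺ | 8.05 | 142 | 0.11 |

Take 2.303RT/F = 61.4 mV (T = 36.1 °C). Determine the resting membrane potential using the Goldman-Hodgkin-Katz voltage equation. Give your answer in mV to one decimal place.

Vm = 61.4 · log₁₀[(Σ P·[cation]ₒ + Σ P·[anion]ᵢ) / (Σ P·[cation]ᵢ + Σ P·[anion]ₒ)]
Numerator = 1×5.35 + 0.11×142 = 20.97
Denominator = 1×138 + 0.11×8.05 = 138.9
Vm = 61.4 · log₁₀(0.15099) = 61.4 × (-0.8211) = -50.41 mV

-50.4 mV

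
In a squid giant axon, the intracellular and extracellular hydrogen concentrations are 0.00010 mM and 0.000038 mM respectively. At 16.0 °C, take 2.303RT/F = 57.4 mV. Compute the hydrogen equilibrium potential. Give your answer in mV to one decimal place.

E = (57.4/z) · log₁₀([H⁺]_out/[H⁺]_in) with z = +1.
= (57.4/1) · log₁₀(0.000038/0.00010) = 57.40 · log₁₀(0.38)
= 57.40 · (-0.4202) = -24.12 mV

-24.1 mV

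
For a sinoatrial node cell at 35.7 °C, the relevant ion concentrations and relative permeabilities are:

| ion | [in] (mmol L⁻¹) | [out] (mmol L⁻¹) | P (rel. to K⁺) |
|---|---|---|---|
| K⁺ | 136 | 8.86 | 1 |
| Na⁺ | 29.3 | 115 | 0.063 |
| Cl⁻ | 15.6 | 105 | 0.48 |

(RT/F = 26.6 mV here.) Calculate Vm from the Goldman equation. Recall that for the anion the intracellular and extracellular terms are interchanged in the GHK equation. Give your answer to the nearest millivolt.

-55 mV

Vm = 26.6 · ln[(Σ P·[cation]ₒ + Σ P·[anion]ᵢ) / (Σ P·[cation]ᵢ + Σ P·[anion]ₒ)]
Numerator = 1×8.86 + 0.063×115 + 0.48×15.6 = 23.59
Denominator = 1×136 + 0.063×29.3 + 0.48×105 = 188.2
Vm = 26.6 · ln(0.12533) = 26.6 × (-2.0768) = -55.24 mV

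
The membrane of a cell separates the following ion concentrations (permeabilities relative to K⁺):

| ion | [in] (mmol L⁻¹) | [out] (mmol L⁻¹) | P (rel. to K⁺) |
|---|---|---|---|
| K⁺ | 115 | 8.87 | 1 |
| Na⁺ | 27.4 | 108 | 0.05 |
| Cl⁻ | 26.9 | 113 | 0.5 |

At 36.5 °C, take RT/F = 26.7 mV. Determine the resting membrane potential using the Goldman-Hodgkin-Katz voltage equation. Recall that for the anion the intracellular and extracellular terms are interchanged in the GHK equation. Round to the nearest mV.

Vm = 26.7 · ln[(Σ P·[cation]ₒ + Σ P·[anion]ᵢ) / (Σ P·[cation]ᵢ + Σ P·[anion]ₒ)]
Numerator = 1×8.87 + 0.05×108 + 0.5×26.9 = 27.72
Denominator = 1×115 + 0.05×27.4 + 0.5×113 = 172.9
Vm = 26.7 · ln(0.16035) = 26.7 × (-1.8304) = -48.87 mV

-49 mV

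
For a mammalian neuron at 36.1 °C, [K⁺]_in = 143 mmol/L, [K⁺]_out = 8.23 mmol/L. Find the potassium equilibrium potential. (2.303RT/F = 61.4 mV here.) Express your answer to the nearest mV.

E = (61.4/z) · log₁₀([K⁺]_out/[K⁺]_in) with z = +1.
= (61.4/1) · log₁₀(8.23/143) = 61.40 · log₁₀(0.05755)
= 61.40 · (-1.2399) = -76.13 mV

-76 mV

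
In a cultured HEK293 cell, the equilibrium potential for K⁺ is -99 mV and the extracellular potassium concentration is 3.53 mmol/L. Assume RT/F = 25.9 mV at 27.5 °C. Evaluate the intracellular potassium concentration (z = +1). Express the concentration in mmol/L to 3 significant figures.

161 mmol/L

Nernst: E = (25.9/1) · ln([out]/[in]), so ln([out]/[in]) = -99.0 × 1 / 25.9 = -3.8224.
[out]/[in] = e^(-3.8224) = 0.02188.
[in] = 3.53 / 0.02188 = 161.4 mmol/L.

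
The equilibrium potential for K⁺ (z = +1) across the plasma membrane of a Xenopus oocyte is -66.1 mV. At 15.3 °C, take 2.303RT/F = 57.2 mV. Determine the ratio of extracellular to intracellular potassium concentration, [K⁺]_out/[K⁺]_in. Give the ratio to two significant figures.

log₁₀([out]/[in]) = E·z/(57.2) = -66.1 × 1 / 57.2 = -1.1556
[out]/[in] = 10^(-1.1556) = 0.06989

0.070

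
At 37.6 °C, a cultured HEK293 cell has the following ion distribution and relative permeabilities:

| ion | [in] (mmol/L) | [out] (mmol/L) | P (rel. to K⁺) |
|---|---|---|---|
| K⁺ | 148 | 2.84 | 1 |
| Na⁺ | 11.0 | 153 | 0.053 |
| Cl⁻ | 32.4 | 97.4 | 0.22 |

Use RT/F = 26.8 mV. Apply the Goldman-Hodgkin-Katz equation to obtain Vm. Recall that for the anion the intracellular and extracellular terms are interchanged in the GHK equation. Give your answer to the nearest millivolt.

Vm = 26.8 · ln[(Σ P·[cation]ₒ + Σ P·[anion]ᵢ) / (Σ P·[cation]ᵢ + Σ P·[anion]ₒ)]
Numerator = 1×2.84 + 0.053×153 + 0.22×32.4 = 18.08
Denominator = 1×148 + 0.053×11.0 + 0.22×97.4 = 170
Vm = 26.8 · ln(0.10633) = 26.8 × (-2.2412) = -60.06 mV

-60 mV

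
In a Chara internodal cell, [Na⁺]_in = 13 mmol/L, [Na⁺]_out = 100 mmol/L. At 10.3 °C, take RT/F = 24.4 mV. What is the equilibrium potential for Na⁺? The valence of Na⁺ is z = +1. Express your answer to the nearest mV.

50 mV

E = (24.4/z) · ln([Na⁺]_out/[Na⁺]_in) with z = +1.
= (24.4/1) · ln(100/13) = 24.40 · ln(7.692)
= 24.40 · (2.0402) = 49.78 mV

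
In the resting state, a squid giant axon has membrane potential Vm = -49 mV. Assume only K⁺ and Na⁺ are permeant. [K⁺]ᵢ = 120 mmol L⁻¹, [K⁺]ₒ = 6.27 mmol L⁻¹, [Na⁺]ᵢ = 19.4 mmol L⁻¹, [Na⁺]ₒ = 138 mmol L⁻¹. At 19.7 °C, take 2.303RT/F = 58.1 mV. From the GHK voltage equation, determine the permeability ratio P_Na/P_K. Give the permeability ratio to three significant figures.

Let α = P_Na/P_K. GHK: Vm = 58.1·log₁₀[(Kₒ + α·Naₒ)/(Kᵢ + α·Naᵢ)].
10^(Vm/58.1) = 10^(-49.0/58.1) = 0.14343
So 0.14343·(Kᵢ + α·Naᵢ) = Kₒ + α·Naₒ → α = (0.14343·120.0 − 6.27) / (138.0 − 0.14343·19.4)
α = (17.21 − 6.27) / (138.0 − 2.782) = 10.94/135.2 = 0.08091

0.0809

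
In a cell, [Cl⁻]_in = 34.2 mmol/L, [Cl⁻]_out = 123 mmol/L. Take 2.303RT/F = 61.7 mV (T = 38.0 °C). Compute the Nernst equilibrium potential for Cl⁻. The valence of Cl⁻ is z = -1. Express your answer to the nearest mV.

E = (61.7/z) · log₁₀([Cl⁻]_out/[Cl⁻]_in) with z = -1.
For an anion, dividing by z = -1 reverses the sign.
= (61.7/-1) · log₁₀(123/34.2) = -61.70 · log₁₀(3.596)
= -61.70 · (0.5559) = -34.30 mV

-34 mV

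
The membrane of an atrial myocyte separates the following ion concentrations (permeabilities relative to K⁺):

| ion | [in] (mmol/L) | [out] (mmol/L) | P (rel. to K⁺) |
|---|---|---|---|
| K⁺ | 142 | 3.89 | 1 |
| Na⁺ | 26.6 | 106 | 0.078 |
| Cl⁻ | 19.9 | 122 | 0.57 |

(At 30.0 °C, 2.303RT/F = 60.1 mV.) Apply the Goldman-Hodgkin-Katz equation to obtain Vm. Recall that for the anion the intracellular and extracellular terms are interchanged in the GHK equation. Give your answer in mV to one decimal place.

-57.6 mV

Vm = 60.1 · log₁₀[(Σ P·[cation]ₒ + Σ P·[anion]ᵢ) / (Σ P·[cation]ᵢ + Σ P·[anion]ₒ)]
Numerator = 1×3.89 + 0.078×106 + 0.57×19.9 = 23.5
Denominator = 1×142 + 0.078×26.6 + 0.57×122 = 213.6
Vm = 60.1 · log₁₀(0.11002) = 60.1 × (-0.9585) = -57.61 mV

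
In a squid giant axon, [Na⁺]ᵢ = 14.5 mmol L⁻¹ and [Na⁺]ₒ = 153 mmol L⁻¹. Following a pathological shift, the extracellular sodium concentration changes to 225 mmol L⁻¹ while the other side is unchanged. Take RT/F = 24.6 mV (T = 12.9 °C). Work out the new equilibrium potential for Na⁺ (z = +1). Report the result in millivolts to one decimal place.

After the shift: [Na⁺]_out = 225, [Na⁺]_in = 14.5 mmol L⁻¹.
E_new = (24.6/1)·ln(225/14.5) = 24.60 · (2.7420) = 67.45 mV

67.5 mV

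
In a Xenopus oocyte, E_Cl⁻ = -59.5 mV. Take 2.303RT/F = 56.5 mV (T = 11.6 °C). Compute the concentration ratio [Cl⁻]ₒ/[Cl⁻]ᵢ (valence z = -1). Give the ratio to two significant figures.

log₁₀([out]/[in]) = E·z/(56.5) = -59.5 × -1 / 56.5 = 1.0531
[out]/[in] = 10^(1.0531) = 11.3

11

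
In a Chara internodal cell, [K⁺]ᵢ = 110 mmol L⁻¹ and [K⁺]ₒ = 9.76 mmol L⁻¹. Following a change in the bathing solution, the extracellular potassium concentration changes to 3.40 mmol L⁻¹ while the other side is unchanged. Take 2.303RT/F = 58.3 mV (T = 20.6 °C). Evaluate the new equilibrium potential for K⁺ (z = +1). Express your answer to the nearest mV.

After the shift: [K⁺]_out = 3.40, [K⁺]_in = 110 mmol L⁻¹.
E_new = (58.3/1)·log₁₀(3.40/110) = 58.30 · (-1.5099) = -88.03 mV

-88 mV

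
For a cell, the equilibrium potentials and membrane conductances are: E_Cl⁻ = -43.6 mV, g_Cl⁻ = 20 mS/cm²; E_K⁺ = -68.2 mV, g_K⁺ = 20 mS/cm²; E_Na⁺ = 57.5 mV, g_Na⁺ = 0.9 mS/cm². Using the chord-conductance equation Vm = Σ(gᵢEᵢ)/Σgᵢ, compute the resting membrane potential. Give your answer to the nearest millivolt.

-53 mV

Σ gᵢEᵢ = 20·(-43.6) + 20·(-68.2) + 0.9·(57.5) = -2184.25
Σ gᵢ = 20 + 20 + 0.9 = 40.9
Vm = -2184.25 / 40.9 = -53.40 mV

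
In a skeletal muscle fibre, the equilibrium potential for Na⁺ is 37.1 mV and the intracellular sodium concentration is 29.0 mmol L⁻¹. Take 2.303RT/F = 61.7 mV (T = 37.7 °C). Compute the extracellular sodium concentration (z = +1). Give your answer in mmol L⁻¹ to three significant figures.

Nernst: E = (61.7/1) · log₁₀([out]/[in]), so log₁₀([out]/[in]) = 37.1 × 1 / 61.7 = 0.6013.
[out]/[in] = 10^(0.6013) = 3.993.
[out] = 3.993 × 29.0 = 115.8 mmol L⁻¹.

116 mmol L⁻¹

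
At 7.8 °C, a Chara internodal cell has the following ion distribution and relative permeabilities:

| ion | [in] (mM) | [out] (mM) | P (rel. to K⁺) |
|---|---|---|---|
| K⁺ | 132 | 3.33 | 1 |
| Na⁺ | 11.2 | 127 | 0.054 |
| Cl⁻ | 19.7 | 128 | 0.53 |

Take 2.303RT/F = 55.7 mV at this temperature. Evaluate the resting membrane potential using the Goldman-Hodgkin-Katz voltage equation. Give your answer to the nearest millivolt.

Vm = 55.7 · log₁₀[(Σ P·[cation]ₒ + Σ P·[anion]ᵢ) / (Σ P·[cation]ᵢ + Σ P·[anion]ₒ)]
Numerator = 1×3.33 + 0.054×127 + 0.53×19.7 = 20.63
Denominator = 1×132 + 0.054×11.2 + 0.53×128 = 200.4
Vm = 55.7 · log₁₀(0.10292) = 55.7 × (-0.9875) = -55.00 mV

-55 mV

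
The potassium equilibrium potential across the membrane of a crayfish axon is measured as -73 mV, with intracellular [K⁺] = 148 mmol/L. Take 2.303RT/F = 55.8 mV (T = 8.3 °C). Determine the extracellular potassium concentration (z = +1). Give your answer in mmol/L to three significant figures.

7.28 mmol/L

Nernst: E = (55.8/1) · log₁₀([out]/[in]), so log₁₀([out]/[in]) = -73.0 × 1 / 55.8 = -1.3082.
[out]/[in] = 10^(-1.3082) = 0.04918.
[out] = 0.04918 × 148 = 7.278 mmol/L.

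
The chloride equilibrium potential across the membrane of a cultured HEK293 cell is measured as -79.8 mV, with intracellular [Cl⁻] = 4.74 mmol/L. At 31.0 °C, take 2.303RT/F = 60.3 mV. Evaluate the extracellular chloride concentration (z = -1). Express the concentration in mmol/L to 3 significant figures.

99.8 mmol/L

Nernst: E = (60.3/-1) · log₁₀([out]/[in]), so log₁₀([out]/[in]) = -79.8 × -1 / 60.3 = 1.3234.
[out]/[in] = 10^(1.3234) = 21.06.
[out] = 21.06 × 4.74 = 99.81 mmol/L.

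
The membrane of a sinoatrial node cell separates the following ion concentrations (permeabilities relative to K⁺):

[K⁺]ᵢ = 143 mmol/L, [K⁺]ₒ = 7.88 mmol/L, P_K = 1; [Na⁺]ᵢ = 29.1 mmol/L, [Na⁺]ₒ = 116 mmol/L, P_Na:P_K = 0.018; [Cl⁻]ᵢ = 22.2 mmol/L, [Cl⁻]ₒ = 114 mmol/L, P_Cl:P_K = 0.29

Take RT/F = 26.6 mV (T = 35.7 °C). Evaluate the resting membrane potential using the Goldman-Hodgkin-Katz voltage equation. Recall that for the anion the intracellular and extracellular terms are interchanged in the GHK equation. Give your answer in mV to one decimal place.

-63.2 mV

Vm = 26.6 · ln[(Σ P·[cation]ₒ + Σ P·[anion]ᵢ) / (Σ P·[cation]ᵢ + Σ P·[anion]ₒ)]
Numerator = 1×7.88 + 0.018×116 + 0.29×22.2 = 16.41
Denominator = 1×143 + 0.018×29.1 + 0.29×114 = 176.6
Vm = 26.6 · ln(0.092908) = 26.6 × (-2.3761) = -63.21 mV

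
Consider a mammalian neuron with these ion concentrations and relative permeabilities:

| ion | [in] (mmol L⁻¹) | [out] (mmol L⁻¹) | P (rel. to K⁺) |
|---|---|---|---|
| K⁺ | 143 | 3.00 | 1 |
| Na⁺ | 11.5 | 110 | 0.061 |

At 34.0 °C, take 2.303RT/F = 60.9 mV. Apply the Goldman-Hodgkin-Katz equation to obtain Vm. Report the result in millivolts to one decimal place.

-71.3 mV

Vm = 60.9 · log₁₀[(Σ P·[cation]ₒ + Σ P·[anion]ᵢ) / (Σ P·[cation]ᵢ + Σ P·[anion]ₒ)]
Numerator = 1×3.00 + 0.061×110 = 9.71
Denominator = 1×143 + 0.061×11.5 = 143.7
Vm = 60.9 · log₁₀(0.067571) = 60.9 × (-1.1702) = -71.27 mV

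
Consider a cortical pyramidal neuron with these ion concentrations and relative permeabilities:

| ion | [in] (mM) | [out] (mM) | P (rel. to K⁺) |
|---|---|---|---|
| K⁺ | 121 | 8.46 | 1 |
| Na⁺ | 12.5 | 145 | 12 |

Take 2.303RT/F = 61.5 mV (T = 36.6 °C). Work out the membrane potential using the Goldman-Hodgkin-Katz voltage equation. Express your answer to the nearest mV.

Vm = 61.5 · log₁₀[(Σ P·[cation]ₒ + Σ P·[anion]ᵢ) / (Σ P·[cation]ᵢ + Σ P·[anion]ₒ)]
Numerator = 1×8.46 + 12×145 = 1748
Denominator = 1×121 + 12×12.5 = 271
Vm = 61.5 · log₁₀(6.4519) = 61.5 × (0.8097) = 49.80 mV

50 mV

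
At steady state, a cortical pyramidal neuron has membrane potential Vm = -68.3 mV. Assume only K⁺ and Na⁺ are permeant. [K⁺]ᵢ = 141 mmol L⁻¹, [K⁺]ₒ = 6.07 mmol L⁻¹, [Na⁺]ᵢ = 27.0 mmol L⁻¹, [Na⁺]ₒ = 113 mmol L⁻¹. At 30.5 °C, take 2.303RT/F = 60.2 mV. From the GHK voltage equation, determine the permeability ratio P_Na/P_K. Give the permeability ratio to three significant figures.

0.0385

Let α = P_Na/P_K. GHK: Vm = 60.2·log₁₀[(Kₒ + α·Naₒ)/(Kᵢ + α·Naᵢ)].
10^(Vm/60.2) = 10^(-68.3/60.2) = 0.073358
So 0.073358·(Kᵢ + α·Naᵢ) = Kₒ + α·Naₒ → α = (0.073358·141.0 − 6.07) / (113.0 − 0.073358·27.0)
α = (10.34 − 6.07) / (113.0 − 1.981) = 4.274/111 = 0.03849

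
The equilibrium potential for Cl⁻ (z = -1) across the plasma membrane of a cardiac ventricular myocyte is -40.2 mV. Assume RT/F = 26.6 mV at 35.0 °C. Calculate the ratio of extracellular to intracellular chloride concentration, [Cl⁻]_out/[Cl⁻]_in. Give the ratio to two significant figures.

4.5

ln([out]/[in]) = E·z/(26.6) = -40.2 × -1 / 26.6 = 1.5113
[out]/[in] = e^(1.5113) = 4.533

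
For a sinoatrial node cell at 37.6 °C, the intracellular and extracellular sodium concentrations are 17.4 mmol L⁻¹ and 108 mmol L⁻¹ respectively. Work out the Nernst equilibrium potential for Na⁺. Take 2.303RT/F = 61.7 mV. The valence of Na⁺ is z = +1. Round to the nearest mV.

49 mV

E = (61.7/z) · log₁₀([Na⁺]_out/[Na⁺]_in) with z = +1.
= (61.7/1) · log₁₀(108/17.4) = 61.70 · log₁₀(6.207)
= 61.70 · (0.7929) = 48.92 mV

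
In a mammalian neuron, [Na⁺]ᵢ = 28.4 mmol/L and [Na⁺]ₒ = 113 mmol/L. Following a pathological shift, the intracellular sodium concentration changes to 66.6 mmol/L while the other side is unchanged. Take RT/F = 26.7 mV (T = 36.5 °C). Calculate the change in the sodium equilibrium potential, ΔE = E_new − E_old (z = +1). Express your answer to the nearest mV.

E_old = (26.7/1)·ln(113/28.4) = 36.87 mV
E_new = (26.7/1)·ln(113/66.6) = 14.12 mV
ΔE = 14.12 − (36.87) = -22.76 mV

-23 mV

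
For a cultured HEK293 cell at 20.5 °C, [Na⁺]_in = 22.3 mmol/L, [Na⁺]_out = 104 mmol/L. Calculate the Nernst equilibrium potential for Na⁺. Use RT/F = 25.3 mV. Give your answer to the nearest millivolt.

39 mV

E = (25.3/z) · ln([Na⁺]_out/[Na⁺]_in) with z = +1.
= (25.3/1) · ln(104/22.3) = 25.30 · ln(4.664)
= 25.30 · (1.5398) = 38.96 mV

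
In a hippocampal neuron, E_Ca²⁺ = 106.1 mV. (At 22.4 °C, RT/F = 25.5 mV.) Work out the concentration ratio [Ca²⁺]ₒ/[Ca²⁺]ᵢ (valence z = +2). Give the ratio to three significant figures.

ln([out]/[in]) = E·z/(25.5) = 106.1 × 2 / 25.5 = 8.3216
[out]/[in] = e^(8.3216) = 4112

4110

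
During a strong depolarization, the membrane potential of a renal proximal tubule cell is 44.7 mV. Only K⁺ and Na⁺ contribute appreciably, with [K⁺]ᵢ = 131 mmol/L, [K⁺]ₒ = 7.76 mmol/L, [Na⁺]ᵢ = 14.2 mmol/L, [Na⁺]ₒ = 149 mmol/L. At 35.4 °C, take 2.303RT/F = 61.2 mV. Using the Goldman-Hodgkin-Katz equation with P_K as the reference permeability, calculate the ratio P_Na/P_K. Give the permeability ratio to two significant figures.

Let α = P_Na/P_K. GHK: Vm = 61.2·log₁₀[(Kₒ + α·Naₒ)/(Kᵢ + α·Naᵢ)].
10^(Vm/61.2) = 10^(44.7/61.2) = 5.3752
So 5.3752·(Kᵢ + α·Naᵢ) = Kₒ + α·Naₒ → α = (5.3752·131.0 − 7.76) / (149.0 − 5.3752·14.2)
α = (704.1 − 7.76) / (149.0 − 76.33) = 696.4/72.67 = 9.583

9.6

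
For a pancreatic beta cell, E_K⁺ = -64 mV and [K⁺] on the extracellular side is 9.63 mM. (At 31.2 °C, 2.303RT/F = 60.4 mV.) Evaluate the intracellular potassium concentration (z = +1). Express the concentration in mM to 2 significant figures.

Nernst: E = (60.4/1) · log₁₀([out]/[in]), so log₁₀([out]/[in]) = -64.0 × 1 / 60.4 = -1.0596.
[out]/[in] = 10^(-1.0596) = 0.08718.
[in] = 9.63 / 0.08718 = 110.5 mM.

110 mM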